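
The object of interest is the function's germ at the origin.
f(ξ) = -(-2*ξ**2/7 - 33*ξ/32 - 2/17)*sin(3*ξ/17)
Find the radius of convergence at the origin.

The factor -sin(3*ξ/17) is entire and contributes no finite singular point.
The polynomial part has no poles.
No finite singular points: the Taylor series at 0 converges everywhere.

The radius of convergence is infinite.


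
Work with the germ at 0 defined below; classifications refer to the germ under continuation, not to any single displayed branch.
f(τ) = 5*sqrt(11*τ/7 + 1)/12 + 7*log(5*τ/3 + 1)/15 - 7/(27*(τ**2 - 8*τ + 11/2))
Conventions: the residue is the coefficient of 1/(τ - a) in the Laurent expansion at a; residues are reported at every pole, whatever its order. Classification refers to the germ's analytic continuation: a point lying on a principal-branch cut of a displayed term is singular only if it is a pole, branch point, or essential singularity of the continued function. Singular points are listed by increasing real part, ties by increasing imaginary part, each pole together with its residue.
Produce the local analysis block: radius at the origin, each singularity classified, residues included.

Denominator factor (τ**2 - 8*τ + 11/2): discriminant 42, real irrational roots 4 + (1/2)*sqrt(42) and 4 - (1/2)*sqrt(42); poles of order 1, moduli 4 + (1/2)*sqrt(42) and 4 - (1/2)*sqrt(42).
Branch term (7/15)*log(1 - τ/(-3/5)): its argument vanishes at τ = -3/5, a logarithmic branch point, modulus 3/5.
Branch term (5/12)*sqrt(1 - τ/(-7/11)): its argument vanishes at τ = -7/11, a square-root branch point, modulus 7/11.
The radius of convergence is the smallest modulus among the singular points: 3/5.
The branch terms are analytic at 4 - (1/2)*sqrt(42) and contribute nothing to the residue; only the rational part matters.
The factor τ**2 - 8*τ + 11/2 splits as (τ - a)(τ - a') with a = 4 - (1/2)*sqrt(42), a' = 4 + (1/2)*sqrt(42). At the order-1 pole a set g(τ) = (τ - a)*(rational part) = [-7/27] / (τ - a').
Simple pole: residue = g(a) at a = 4 - (1/2)*sqrt(42), which is (1/162)*sqrt(42).
The branch terms are analytic at 4 + (1/2)*sqrt(42) and contribute nothing to the residue; only the rational part matters.
The factor τ**2 - 8*τ + 11/2 splits as (τ - a)(τ - a') with a = 4 + (1/2)*sqrt(42), a' = 4 - (1/2)*sqrt(42). At the order-1 pole a set g(τ) = (τ - a)*(rational part) = [-7/27] / (τ - a').
Simple pole: residue = g(a) at a = 4 + (1/2)*sqrt(42), which is -(1/162)*sqrt(42).
List the singular points by increasing real part (a conjugate pair: the negative imaginary part first).

Radius of convergence at 0: 3/5.
At -7/11: an algebraic (square-root) branch point.
At -3/5: a logarithmic branch point.
At 4 - (1/2)*sqrt(42): a pole of order 1; residue (1/162)*sqrt(42).
At 4 + (1/2)*sqrt(42): a pole of order 1; residue -(1/162)*sqrt(42).


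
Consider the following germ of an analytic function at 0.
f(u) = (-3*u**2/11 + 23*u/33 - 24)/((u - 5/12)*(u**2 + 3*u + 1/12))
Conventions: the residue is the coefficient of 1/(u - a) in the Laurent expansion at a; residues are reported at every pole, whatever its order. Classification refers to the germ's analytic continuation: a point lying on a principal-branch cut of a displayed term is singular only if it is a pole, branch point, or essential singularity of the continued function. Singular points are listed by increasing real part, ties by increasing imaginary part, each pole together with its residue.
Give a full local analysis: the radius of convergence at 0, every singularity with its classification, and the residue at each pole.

Denominator factor (u**2 + 3*u + 1/12): discriminant 26/3, real irrational roots -3/2 + (1/6)*sqrt(78) and -3/2 - (1/6)*sqrt(78); poles of order 1, moduli 3/2 - (1/6)*sqrt(78) and 3/2 + (1/6)*sqrt(78).
Denominator factor (u - 5/12): pole of order 1 at 5/12, modulus 5/12.
The radius of convergence is the smallest modulus among the singular points: 3/2 - (1/6)*sqrt(78).
The factor u**2 + 3*u + 1/12 splits as (u - a)(u - a') with a = -3/2 - (1/6)*sqrt(78), a' = -3/2 + (1/6)*sqrt(78). At the order-1 pole a set g(u) = (u - a)*f(u) = [(-3*u**2/11 + 23*u/33 - 24)/(u - 5/12)] / (u - a').
Simple pole: residue = g(a) at a = -3/2 - (1/6)*sqrt(78), which is 18490/2387 - (74495/62062)*sqrt(78).
The factor u**2 + 3*u + 1/12 splits as (u - a)(u - a') with a = -3/2 + (1/6)*sqrt(78), a' = -3/2 - (1/6)*sqrt(78). At the order-1 pole a set g(u) = (u - a)*f(u) = [(-3*u**2/11 + 23*u/33 - 24)/(u - 5/12)] / (u - a').
Simple pole: residue = g(a) at a = -3/2 + (1/6)*sqrt(78), which is 18490/2387 + (74495/62062)*sqrt(78).
At the order-1 pole 5/12 set g(u) = (u - (5/12))*f(u) = (-3*u**2/11 + 23*u/33 - 24)/(u**2 + 3*u + 1/12).
Simple pole: residue = g(a) at a = 5/12, which is -3421/217.
List the singular points by increasing real part (a conjugate pair: the negative imaginary part first).

Radius of convergence at 0: 3/2 - (1/6)*sqrt(78).
At -3/2 - (1/6)*sqrt(78): a pole of order 1; residue 18490/2387 - (74495/62062)*sqrt(78).
At -3/2 + (1/6)*sqrt(78): a pole of order 1; residue 18490/2387 + (74495/62062)*sqrt(78).
At 5/12: a pole of order 1; residue -3421/217.


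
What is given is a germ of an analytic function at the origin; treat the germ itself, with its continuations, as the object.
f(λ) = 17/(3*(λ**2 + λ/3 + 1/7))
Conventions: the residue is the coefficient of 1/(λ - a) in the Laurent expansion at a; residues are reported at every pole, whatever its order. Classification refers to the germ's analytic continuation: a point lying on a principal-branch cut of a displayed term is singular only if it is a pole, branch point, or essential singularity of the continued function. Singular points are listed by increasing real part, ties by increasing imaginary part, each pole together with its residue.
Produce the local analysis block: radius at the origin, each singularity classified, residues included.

Denominator factor (λ**2 + λ/3 + 1/7): discriminant -29/63, complex-conjugate roots (-1/6) + ((1/42)*sqrt(203))*i and (-1/6) - ((1/42)*sqrt(203))*i; poles of order 1, moduli (1/7)*sqrt(7) and (1/7)*sqrt(7).
The radius of convergence is the smallest modulus among the singular points: (1/7)*sqrt(7).
The factor λ**2 + λ/3 + 1/7 splits as (λ - a)(λ - a') with a = (-1/6) - ((1/42)*sqrt(203))*i, a' = (-1/6) + ((1/42)*sqrt(203))*i. At the order-1 pole a set g(λ) = (λ - a)*f(λ) = [17/3] / (λ - a').
Simple pole: residue = g(a) at a = (-1/6) - ((1/42)*sqrt(203))*i, which is ((17/29)*sqrt(203))*i.
The factor λ**2 + λ/3 + 1/7 splits as (λ - a)(λ - a') with a = (-1/6) + ((1/42)*sqrt(203))*i, a' = (-1/6) - ((1/42)*sqrt(203))*i. At the order-1 pole a set g(λ) = (λ - a)*f(λ) = [17/3] / (λ - a').
Simple pole: residue = g(a) at a = (-1/6) + ((1/42)*sqrt(203))*i, which is -((17/29)*sqrt(203))*i.
List the singular points by increasing real part (a conjugate pair: the negative imaginary part first).

Radius of convergence at 0: (1/7)*sqrt(7).
At (-1/6) - ((1/42)*sqrt(203))*i: a pole of order 1; residue ((17/29)*sqrt(203))*i.
At (-1/6) + ((1/42)*sqrt(203))*i: a pole of order 1; residue -((17/29)*sqrt(203))*i.


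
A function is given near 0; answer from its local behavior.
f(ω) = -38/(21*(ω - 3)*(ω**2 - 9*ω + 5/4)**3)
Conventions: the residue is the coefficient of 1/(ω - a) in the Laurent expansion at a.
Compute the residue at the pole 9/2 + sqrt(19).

The factor ω**2 - 9*ω + 5/4 splits as (ω - a)(ω - a') with a = 9/2 + sqrt(19), a' = 9/2 - sqrt(19). At the order-3 pole a set g(ω) = (ω - a)^3*f(ω) = [-38/(21*(ω - 3))] / (ω - a')^3.
Order-3 pole: residue = g''(a)/2; g''(9/2 + sqrt(19)) = -2432/6316023 + (80043/1520056202)*sqrt(19), so the residue is -1216/6316023 + (80043/3040112404)*sqrt(19).

The residue is -1216/6316023 + (80043/3040112404)*sqrt(19).


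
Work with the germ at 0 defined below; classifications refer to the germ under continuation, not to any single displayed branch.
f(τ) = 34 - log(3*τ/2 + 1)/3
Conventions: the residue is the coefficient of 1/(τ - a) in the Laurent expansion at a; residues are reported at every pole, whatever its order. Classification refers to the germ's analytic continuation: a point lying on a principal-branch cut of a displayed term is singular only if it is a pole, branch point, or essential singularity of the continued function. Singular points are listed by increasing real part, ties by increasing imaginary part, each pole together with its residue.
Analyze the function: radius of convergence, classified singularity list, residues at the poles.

Radius of convergence at 0: 2/3.
At -2/3: a logarithmic branch point.

Branch term (-1/3)*log(1 - τ/(-2/3)): its argument vanishes at τ = -2/3, a logarithmic branch point, modulus 2/3.
The radius of convergence is the smallest modulus among the singular points: 2/3.


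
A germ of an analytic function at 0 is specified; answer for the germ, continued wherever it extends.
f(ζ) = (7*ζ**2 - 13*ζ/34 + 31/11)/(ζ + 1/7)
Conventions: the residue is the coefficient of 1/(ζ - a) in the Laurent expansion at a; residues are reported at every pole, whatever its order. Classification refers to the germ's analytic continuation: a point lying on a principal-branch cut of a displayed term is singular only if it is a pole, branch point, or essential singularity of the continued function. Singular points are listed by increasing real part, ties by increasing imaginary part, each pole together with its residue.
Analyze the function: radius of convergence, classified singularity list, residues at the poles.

Denominator factor (ζ + 1/7): pole of order 1 at -1/7, modulus 1/7.
The radius of convergence is the smallest modulus among the singular points: 1/7.
At the order-1 pole -1/7 set g(ζ) = (ζ - (-1/7))*f(ζ) = 7*ζ**2 - 13*ζ/34 + 31/11.
Simple pole: residue = g(a) at a = -1/7, which is 7895/2618.

Radius of convergence at 0: 1/7.
At -1/7: a pole of order 1; residue 7895/2618.


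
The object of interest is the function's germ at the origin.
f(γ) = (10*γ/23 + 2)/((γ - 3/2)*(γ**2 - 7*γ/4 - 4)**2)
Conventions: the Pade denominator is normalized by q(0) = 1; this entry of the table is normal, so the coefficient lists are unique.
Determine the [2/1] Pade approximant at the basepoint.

The Pade approximant has numerator coefficients [-1/12, -336173/20828064, -16509015/222166016]; denominator coefficients [1, 20899/113196].

Taylor coefficients needed (expand at 0): a_0 = -1/12, a_1 = -5/6624, a_2 = -47165/635904, a_3 = 104495/7630848.
Write the denominator as Q(γ) = 1 + q1*γ. Requiring Q*f - P = O(γ^4) with deg P <= 2 kills the coefficients of γ^3..γ^3 in Q*f:
  γ^3: a_3 + q1*a_2 = 0, i.e. 104495/7630848 + (-47165/635904)*q1 = 0.
Solving this linear system: q1 = 20899/113196.
The numerator is Q*f truncated at degree 2: P0 = a_0 = -1/12; P1 = a_1 + q1*a_0 = -336173/20828064; P2 = a_2 + q1*a_1 = -16509015/222166016.


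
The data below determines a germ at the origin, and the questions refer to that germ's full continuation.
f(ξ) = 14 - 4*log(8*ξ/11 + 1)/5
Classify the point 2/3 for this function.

There is no denominator, hence no pole anywhere.
Branch term log(1 - ξ/(-11/8)): argument at 2/3 is 49/33, nonzero, so 2/3 is not its branch point (a point on a principal cut is still regular for the continued germ).
So the germ continues analytically to 2/3.

The point is a regular point.


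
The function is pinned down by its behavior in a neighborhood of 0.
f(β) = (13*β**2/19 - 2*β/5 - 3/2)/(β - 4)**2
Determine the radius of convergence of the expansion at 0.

The radius of convergence is 4.

Denominator factor (β - 4)^2: pole of order 2 at 4, modulus 4.
The radius of convergence is the smallest modulus among the singular points: 4.


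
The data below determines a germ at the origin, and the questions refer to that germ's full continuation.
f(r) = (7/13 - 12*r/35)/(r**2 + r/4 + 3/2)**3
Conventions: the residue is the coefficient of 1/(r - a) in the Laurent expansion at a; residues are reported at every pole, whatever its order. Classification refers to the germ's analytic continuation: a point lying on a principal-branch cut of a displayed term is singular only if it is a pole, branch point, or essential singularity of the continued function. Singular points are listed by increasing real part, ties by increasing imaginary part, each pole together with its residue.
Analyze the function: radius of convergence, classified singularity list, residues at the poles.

Denominator factor (r**2 + r/4 + 3/2)^3: discriminant -95/16, complex-conjugate roots (-1/8) + ((1/8)*sqrt(95))*i and (-1/8) - ((1/8)*sqrt(95))*i; poles of order 3, moduli (1/2)*sqrt(6) and (1/2)*sqrt(6).
The radius of convergence is the smallest modulus among the singular points: (1/2)*sqrt(6).
The factor r**2 + r/4 + 3/2 splits as (r - a)(r - a') with a = (-1/8) - ((1/8)*sqrt(95))*i, a' = (-1/8) + ((1/8)*sqrt(95))*i. At the order-3 pole a set g(r) = (r - a)^3*f(r) = [7/13 - 12*r/35] / (r - a')^3.
Order-3 pole: residue = g''(a)/2; g''((-1/8) - ((1/8)*sqrt(95))*i) = ((3250176/390105625)*sqrt(95))*i, so the residue is ((1625088/390105625)*sqrt(95))*i.
The factor r**2 + r/4 + 3/2 splits as (r - a)(r - a') with a = (-1/8) + ((1/8)*sqrt(95))*i, a' = (-1/8) - ((1/8)*sqrt(95))*i. At the order-3 pole a set g(r) = (r - a)^3*f(r) = [7/13 - 12*r/35] / (r - a')^3.
Order-3 pole: residue = g''(a)/2; g''((-1/8) + ((1/8)*sqrt(95))*i) = -((3250176/390105625)*sqrt(95))*i, so the residue is -((1625088/390105625)*sqrt(95))*i.
List the singular points by increasing real part (a conjugate pair: the negative imaginary part first).

Radius of convergence at 0: (1/2)*sqrt(6).
At (-1/8) - ((1/8)*sqrt(95))*i: a pole of order 3; residue ((1625088/390105625)*sqrt(95))*i.
At (-1/8) + ((1/8)*sqrt(95))*i: a pole of order 3; residue -((1625088/390105625)*sqrt(95))*i.


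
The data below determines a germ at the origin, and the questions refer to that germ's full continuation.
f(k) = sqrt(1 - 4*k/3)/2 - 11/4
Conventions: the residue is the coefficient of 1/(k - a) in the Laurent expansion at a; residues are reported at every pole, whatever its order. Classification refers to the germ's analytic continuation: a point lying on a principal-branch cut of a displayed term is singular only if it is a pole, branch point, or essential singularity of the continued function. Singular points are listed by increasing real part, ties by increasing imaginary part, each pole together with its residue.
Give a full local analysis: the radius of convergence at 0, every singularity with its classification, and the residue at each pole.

Radius of convergence at 0: 3/4.
At 3/4: an algebraic (square-root) branch point.

Branch term (1/2)*sqrt(1 - k/(3/4)): its argument vanishes at k = 3/4, a square-root branch point, modulus 3/4.
The radius of convergence is the smallest modulus among the singular points: 3/4.


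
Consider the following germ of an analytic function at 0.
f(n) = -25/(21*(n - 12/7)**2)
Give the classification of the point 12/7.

The denominator factor n - 12/7 vanishes at 12/7 and appears to the power 2; the numerator there equals -25/21, nonzero, and no other factor vanishes.
Hence a pole whose order is the multiplicity, 2.

The point is a pole of order 2.


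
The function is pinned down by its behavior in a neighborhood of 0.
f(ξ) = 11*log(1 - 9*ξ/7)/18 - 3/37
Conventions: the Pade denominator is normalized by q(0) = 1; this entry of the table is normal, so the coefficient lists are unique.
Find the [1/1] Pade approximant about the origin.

The Pade approximant has numerator coefficients [-3/37, -190/259]; denominator coefficients [1, -9/14].

Taylor coefficients needed (expand at 0): a_0 = -3/37, a_1 = -11/14, a_2 = -99/196.
Write the denominator as Q(ξ) = 1 + q1*ξ. Requiring Q*f - P = O(ξ^3) with deg P <= 1 kills the coefficients of ξ^2..ξ^2 in Q*f:
  ξ^2: a_2 + q1*a_1 = 0, i.e. -99/196 + (-11/14)*q1 = 0.
Solving this linear system: q1 = -9/14.
The numerator is Q*f truncated at degree 1: P0 = a_0 = -3/37; P1 = a_1 + q1*a_0 = -190/259.


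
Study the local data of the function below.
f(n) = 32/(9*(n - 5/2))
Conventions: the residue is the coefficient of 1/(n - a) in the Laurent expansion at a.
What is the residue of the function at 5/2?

The residue is 32/9.

At the order-1 pole 5/2 set g(n) = (n - (5/2))*f(n) = 32/9.
Simple pole: residue = g(a) at a = 5/2, which is 32/9.


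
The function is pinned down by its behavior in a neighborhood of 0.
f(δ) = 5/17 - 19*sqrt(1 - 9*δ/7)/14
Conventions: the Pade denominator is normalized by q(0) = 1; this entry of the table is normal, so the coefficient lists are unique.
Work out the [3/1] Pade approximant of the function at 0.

The Pade approximant has numerator coefficients [-253/238, 23013/13328, -4617/10976, -13851/307328]; denominator coefficients [1, -45/56].

Taylor coefficients needed (expand at 0): a_0 = -253/238, a_1 = 171/196, a_2 = 1539/5488, a_3 = 13851/76832, a_4 = 623295/4302592.
Write the denominator as Q(δ) = 1 + q1*δ. Requiring Q*f - P = O(δ^5) with deg P <= 3 kills the coefficients of δ^4..δ^4 in Q*f:
  δ^4: a_4 + q1*a_3 = 0, i.e. 623295/4302592 + (13851/76832)*q1 = 0.
Solving this linear system: q1 = -45/56.
The numerator is Q*f truncated at degree 3: P0 = a_0 = -253/238; P1 = a_1 + q1*a_0 = 23013/13328; P2 = a_2 + q1*a_1 = -4617/10976; P3 = a_3 + q1*a_2 = -13851/307328.


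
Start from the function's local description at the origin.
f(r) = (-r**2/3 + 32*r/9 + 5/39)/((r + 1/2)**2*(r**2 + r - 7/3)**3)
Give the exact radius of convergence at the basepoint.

The radius of convergence is 1/2.

Denominator factor (r**2 + r - 7/3)^3: discriminant 31/3, real irrational roots -1/2 + (1/6)*sqrt(93) and -1/2 - (1/6)*sqrt(93); poles of order 3, moduli -1/2 + (1/6)*sqrt(93) and 1/2 + (1/6)*sqrt(93).
Denominator factor (r + 1/2)^2: pole of order 2 at -1/2, modulus 1/2.
The radius of convergence is the smallest modulus among the singular points: 1/2.


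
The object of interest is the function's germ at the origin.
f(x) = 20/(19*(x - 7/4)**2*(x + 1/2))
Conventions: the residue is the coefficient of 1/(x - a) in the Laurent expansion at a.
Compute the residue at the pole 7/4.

At the order-2 pole 7/4 set g(x) = (x - (7/4))^2*f(x) = 20/(19*(x + 1/2)).
Order-2 pole: residue = g'(a); g'(7/4) = -320/1539, so the residue is -320/1539.

The residue is -320/1539.


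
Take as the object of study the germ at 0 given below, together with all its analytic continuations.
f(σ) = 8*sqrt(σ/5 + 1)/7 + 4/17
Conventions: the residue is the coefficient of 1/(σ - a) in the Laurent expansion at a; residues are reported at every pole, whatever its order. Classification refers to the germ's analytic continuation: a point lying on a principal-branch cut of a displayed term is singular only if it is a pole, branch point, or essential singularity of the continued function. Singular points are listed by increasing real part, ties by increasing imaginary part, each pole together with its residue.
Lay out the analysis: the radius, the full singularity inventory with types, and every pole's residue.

Branch term (8/7)*sqrt(1 - σ/(-5)): its argument vanishes at σ = -5, a square-root branch point, modulus 5.
The radius of convergence is the smallest modulus among the singular points: 5.

Radius of convergence at 0: 5.
At -5: an algebraic (square-root) branch point.


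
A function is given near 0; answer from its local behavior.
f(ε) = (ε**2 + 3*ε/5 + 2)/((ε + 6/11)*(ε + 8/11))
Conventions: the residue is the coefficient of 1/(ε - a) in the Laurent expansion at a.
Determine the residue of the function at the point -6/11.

At the order-1 pole -6/11 set g(ε) = (ε - (-6/11))*f(ε) = (ε**2 + 3*ε/5 + 2)/(ε + 8/11).
Simple pole: residue = g(a) at a = -6/11, which is 596/55.

The residue is 596/55.


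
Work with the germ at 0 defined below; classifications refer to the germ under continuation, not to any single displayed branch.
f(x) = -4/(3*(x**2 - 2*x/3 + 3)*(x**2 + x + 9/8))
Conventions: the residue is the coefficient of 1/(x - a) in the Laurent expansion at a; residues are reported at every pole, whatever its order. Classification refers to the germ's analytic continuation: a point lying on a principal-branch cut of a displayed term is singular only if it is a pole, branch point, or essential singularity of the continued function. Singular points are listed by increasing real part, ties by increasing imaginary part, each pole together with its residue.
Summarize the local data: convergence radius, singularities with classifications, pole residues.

Denominator factor (x**2 - 2*x/3 + 3): discriminant -104/9, complex-conjugate roots (1/3) + ((1/3)*sqrt(26))*i and (1/3) - ((1/3)*sqrt(26))*i; poles of order 1, moduli sqrt(3) and sqrt(3).
Denominator factor (x**2 + x + 9/8): discriminant -7/2, complex-conjugate roots (-1/2) + ((1/4)*sqrt(14))*i and (-1/2) - ((1/4)*sqrt(14))*i; poles of order 1, moduli (3/4)*sqrt(2) and (3/4)*sqrt(2).
The radius of convergence is the smallest modulus among the singular points: (3/4)*sqrt(2).
The factor x**2 + x + 9/8 splits as (x - a)(x - a') with a = (-1/2) - ((1/4)*sqrt(14))*i, a' = (-1/2) + ((1/4)*sqrt(14))*i. At the order-1 pole a set g(x) = (x - a)*f(x) = [-4/(3*(x**2 - 2*x/3 + 3))] / (x - a').
Simple pole: residue = g(a) at a = (-1/2) - ((1/4)*sqrt(14))*i, which is (-128/1125) - ((416/7875)*sqrt(14))*i.
The factor x**2 + x + 9/8 splits as (x - a)(x - a') with a = (-1/2) + ((1/4)*sqrt(14))*i, a' = (-1/2) - ((1/4)*sqrt(14))*i. At the order-1 pole a set g(x) = (x - a)*f(x) = [-4/(3*(x**2 - 2*x/3 + 3))] / (x - a').
Simple pole: residue = g(a) at a = (-1/2) + ((1/4)*sqrt(14))*i, which is (-128/1125) + ((416/7875)*sqrt(14))*i.
The factor x**2 - 2*x/3 + 3 splits as (x - a)(x - a') with a = (1/3) - ((1/3)*sqrt(26))*i, a' = (1/3) + ((1/3)*sqrt(26))*i. At the order-1 pole a set g(x) = (x - a)*f(x) = [-4/(3*(x**2 + x + 9/8))] / (x - a').
Simple pole: residue = g(a) at a = (1/3) - ((1/3)*sqrt(26))*i, which is (128/1125) + ((152/14625)*sqrt(26))*i.
The factor x**2 - 2*x/3 + 3 splits as (x - a)(x - a') with a = (1/3) + ((1/3)*sqrt(26))*i, a' = (1/3) - ((1/3)*sqrt(26))*i. At the order-1 pole a set g(x) = (x - a)*f(x) = [-4/(3*(x**2 + x + 9/8))] / (x - a').
Simple pole: residue = g(a) at a = (1/3) + ((1/3)*sqrt(26))*i, which is (128/1125) - ((152/14625)*sqrt(26))*i.
List the singular points by increasing real part (a conjugate pair: the negative imaginary part first).

Radius of convergence at 0: (3/4)*sqrt(2).
At (-1/2) - ((1/4)*sqrt(14))*i: a pole of order 1; residue (-128/1125) - ((416/7875)*sqrt(14))*i.
At (-1/2) + ((1/4)*sqrt(14))*i: a pole of order 1; residue (-128/1125) + ((416/7875)*sqrt(14))*i.
At (1/3) - ((1/3)*sqrt(26))*i: a pole of order 1; residue (128/1125) + ((152/14625)*sqrt(26))*i.
At (1/3) + ((1/3)*sqrt(26))*i: a pole of order 1; residue (128/1125) - ((152/14625)*sqrt(26))*i.


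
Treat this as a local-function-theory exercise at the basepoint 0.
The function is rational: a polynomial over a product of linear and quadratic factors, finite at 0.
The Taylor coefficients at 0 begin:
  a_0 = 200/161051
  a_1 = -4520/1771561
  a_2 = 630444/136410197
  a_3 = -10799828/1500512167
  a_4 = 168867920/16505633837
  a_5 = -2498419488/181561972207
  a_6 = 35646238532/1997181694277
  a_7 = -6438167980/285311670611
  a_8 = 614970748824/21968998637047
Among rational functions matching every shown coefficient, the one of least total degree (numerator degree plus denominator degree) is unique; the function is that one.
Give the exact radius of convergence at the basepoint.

The radius of convergence is 11/12.

No rational of total degree below 7 reproduces all 9 coefficients; solving the [2/5] Pade equations on them gives f(y) = (19*y**2/28 + 5*y/9 + 25/18)/((y + 11/12)**2*(y + 11)**3), whose expansion matches every shown term.
Denominator factor (y + 11/12)^2: pole of order 2 at -11/12, modulus 11/12.
Denominator factor (y + 11)^3: pole of order 3 at -11, modulus 11.
The radius of convergence is the smallest modulus among the singular points: 11/12.


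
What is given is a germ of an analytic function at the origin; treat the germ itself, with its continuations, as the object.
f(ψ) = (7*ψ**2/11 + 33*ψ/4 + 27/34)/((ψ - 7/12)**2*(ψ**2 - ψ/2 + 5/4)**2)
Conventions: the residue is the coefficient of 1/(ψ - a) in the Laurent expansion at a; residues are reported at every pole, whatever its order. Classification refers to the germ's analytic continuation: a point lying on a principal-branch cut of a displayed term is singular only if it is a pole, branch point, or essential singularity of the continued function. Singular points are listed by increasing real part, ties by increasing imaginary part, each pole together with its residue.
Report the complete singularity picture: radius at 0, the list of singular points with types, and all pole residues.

Radius of convergence at 0: 7/12.
At (1/4) - ((1/4)*sqrt(19))*i: a pole of order 2; residue (-1092594528/1222830961) - ((293563629072/441441976921)*sqrt(19))*i.
At (1/4) + ((1/4)*sqrt(19))*i: a pole of order 2; residue (-1092594528/1222830961) + ((293563629072/441441976921)*sqrt(19))*i.
At 7/12: a pole of order 2; residue 2185189056/1222830961.

Denominator factor (ψ - 7/12)^2: pole of order 2 at 7/12, modulus 7/12.
Denominator factor (ψ**2 - ψ/2 + 5/4)^2: discriminant -19/4, complex-conjugate roots (1/4) + ((1/4)*sqrt(19))*i and (1/4) - ((1/4)*sqrt(19))*i; poles of order 2, moduli (1/2)*sqrt(5) and (1/2)*sqrt(5).
The radius of convergence is the smallest modulus among the singular points: 7/12.
The factor ψ**2 - ψ/2 + 5/4 splits as (ψ - a)(ψ - a') with a = (1/4) - ((1/4)*sqrt(19))*i, a' = (1/4) + ((1/4)*sqrt(19))*i. At the order-2 pole a set g(ψ) = (ψ - a)^2*f(ψ) = [(7*ψ**2/11 + 33*ψ/4 + 27/34)/(ψ - 7/12)**2] / (ψ - a')^2.
Order-2 pole: residue = g'(a); g'((1/4) - ((1/4)*sqrt(19))*i) = (-1092594528/1222830961) - ((293563629072/441441976921)*sqrt(19))*i, so the residue is (-1092594528/1222830961) - ((293563629072/441441976921)*sqrt(19))*i.
The factor ψ**2 - ψ/2 + 5/4 splits as (ψ - a)(ψ - a') with a = (1/4) + ((1/4)*sqrt(19))*i, a' = (1/4) - ((1/4)*sqrt(19))*i. At the order-2 pole a set g(ψ) = (ψ - a)^2*f(ψ) = [(7*ψ**2/11 + 33*ψ/4 + 27/34)/(ψ - 7/12)**2] / (ψ - a')^2.
Order-2 pole: residue = g'(a); g'((1/4) + ((1/4)*sqrt(19))*i) = (-1092594528/1222830961) + ((293563629072/441441976921)*sqrt(19))*i, so the residue is (-1092594528/1222830961) + ((293563629072/441441976921)*sqrt(19))*i.
At the order-2 pole 7/12 set g(ψ) = (ψ - (7/12))^2*f(ψ) = (7*ψ**2/11 + 33*ψ/4 + 27/34)/(ψ**2 - ψ/2 + 5/4)**2.
Order-2 pole: residue = g'(a); g'(7/12) = 2185189056/1222830961, so the residue is 2185189056/1222830961.
List the singular points by increasing real part (a conjugate pair: the negative imaginary part first).


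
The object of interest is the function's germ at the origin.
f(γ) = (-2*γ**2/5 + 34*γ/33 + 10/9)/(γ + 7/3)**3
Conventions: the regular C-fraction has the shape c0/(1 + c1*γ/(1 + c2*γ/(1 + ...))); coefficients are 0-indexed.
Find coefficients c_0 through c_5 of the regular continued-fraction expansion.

Taylor coefficients (expand at 0): a_0 = 30/343, a_1 = -828/26411, a_2 = -36396/924385, a_3 = 394794/6470695, a_4 = -2458674/45294865, a_5 = 355752/9058973.
c0 = a_0 = 30/343. Peel one level at a time: if S = 1 + c*γ/S' with S'(0) = 1, then c is the γ-coefficient of S and S' = c*γ/(S - 1).
S_1 = c0/f = 1 + (138/385)*γ + (17154/29645)*γ^2 + ...; c1 = 138/385.
S_2 = c1*γ/(S_1 - 1) = 1 + (-2859/1771)*γ + (4566537/1296050)*γ^2 + ...; c2 = -2859/1771.
S_3 = c2*γ/(S_2 - 1) = 1 + (16743969/7671650)*γ + (-62750138121/111255602500)*γ^2 + ...; c3 = 16743969/7671650.
S_4 = c3*γ/(S_3 - 1) = 1 + (14578314917/56413645050)*γ + (-72891574585/2803318925778)*γ^2 + ...; c4 = 14578314917/56413645050.
S_5 = c4*γ/(S_4 - 1) = 1 + (119125/1183917)*γ + ...; c5 = 119125/1183917.

The regular C-fraction coefficients are [30/343, 138/385, -2859/1771, 16743969/7671650, 14578314917/56413645050, 119125/1183917].


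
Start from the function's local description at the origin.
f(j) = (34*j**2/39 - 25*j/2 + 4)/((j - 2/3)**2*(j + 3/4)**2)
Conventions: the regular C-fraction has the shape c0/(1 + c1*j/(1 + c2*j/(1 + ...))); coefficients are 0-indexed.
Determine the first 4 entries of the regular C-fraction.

Taylor coefficients (expand at 0): a_0 = 16, a_1 = -134/3, a_2 = 678/13, a_3 = -119837/702.
c0 = a_0 = 16. Peel one level at a time: if S = 1 + c*j/S' with S'(0) = 1, then c is the j-coefficient of S and S' = c*j/(S - 1).
S_1 = c0/f = 1 + (67/24)*j + (33949/7488)*j^2 + ...; c1 = 67/24.
S_2 = c1*j/(S_1 - 1) = 1 + (-33949/20904)*j + (-67143623/27311076)*j^2 + ...; c2 = -33949/20904.
S_3 = c2*j/(S_2 - 1) = 1 + (-134287246/88708737)*j + ...; c3 = -134287246/88708737.

The regular C-fraction coefficients are [16, 67/24, -33949/20904, -134287246/88708737].


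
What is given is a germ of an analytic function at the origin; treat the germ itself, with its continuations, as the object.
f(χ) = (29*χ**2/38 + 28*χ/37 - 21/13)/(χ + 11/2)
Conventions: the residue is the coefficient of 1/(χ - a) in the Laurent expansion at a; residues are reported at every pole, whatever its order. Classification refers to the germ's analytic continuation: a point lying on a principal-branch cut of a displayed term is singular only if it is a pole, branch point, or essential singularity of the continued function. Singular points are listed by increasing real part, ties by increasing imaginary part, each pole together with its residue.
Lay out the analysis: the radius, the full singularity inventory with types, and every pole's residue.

Radius of convergence at 0: 11/2.
At -11/2: a pole of order 1; residue 1265421/73112.

Denominator factor (χ + 11/2): pole of order 1 at -11/2, modulus 11/2.
The radius of convergence is the smallest modulus among the singular points: 11/2.
At the order-1 pole -11/2 set g(χ) = (χ - (-11/2))*f(χ) = 29*χ**2/38 + 28*χ/37 - 21/13.
Simple pole: residue = g(a) at a = -11/2, which is 1265421/73112.


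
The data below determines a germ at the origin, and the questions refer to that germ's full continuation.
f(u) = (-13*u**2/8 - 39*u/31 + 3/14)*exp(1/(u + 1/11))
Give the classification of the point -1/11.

The point is an essential singularity.

The exponent 1/(u - (-1/11)) has a pole at -1/11, so exp(1/(u - (-1/11))) takes every nonzero value near it: an essential singularity (not a pole of any order).


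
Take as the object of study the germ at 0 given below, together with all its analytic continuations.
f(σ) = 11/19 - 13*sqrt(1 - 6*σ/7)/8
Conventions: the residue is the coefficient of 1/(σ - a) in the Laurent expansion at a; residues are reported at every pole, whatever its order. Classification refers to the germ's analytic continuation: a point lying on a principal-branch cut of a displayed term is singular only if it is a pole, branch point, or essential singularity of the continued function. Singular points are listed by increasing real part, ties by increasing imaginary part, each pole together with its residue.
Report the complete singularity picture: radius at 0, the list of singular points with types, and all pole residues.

Radius of convergence at 0: 7/6.
At 7/6: an algebraic (square-root) branch point.

Branch term (-13/8)*sqrt(1 - σ/(7/6)): its argument vanishes at σ = 7/6, a square-root branch point, modulus 7/6.
The radius of convergence is the smallest modulus among the singular points: 7/6.


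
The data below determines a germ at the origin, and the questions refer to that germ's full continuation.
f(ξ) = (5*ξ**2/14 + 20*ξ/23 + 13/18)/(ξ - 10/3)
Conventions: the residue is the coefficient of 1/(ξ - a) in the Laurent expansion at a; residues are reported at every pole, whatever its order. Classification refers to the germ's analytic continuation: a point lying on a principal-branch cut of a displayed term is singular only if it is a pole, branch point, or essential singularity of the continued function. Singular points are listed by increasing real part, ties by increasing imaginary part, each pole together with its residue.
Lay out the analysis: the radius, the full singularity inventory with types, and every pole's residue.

Radius of convergence at 0: 10/3.
At 10/3: a pole of order 1; residue 7331/966.

Denominator factor (ξ - 10/3): pole of order 1 at 10/3, modulus 10/3.
The radius of convergence is the smallest modulus among the singular points: 10/3.
At the order-1 pole 10/3 set g(ξ) = (ξ - (10/3))*f(ξ) = 5*ξ**2/14 + 20*ξ/23 + 13/18.
Simple pole: residue = g(a) at a = 10/3, which is 7331/966.


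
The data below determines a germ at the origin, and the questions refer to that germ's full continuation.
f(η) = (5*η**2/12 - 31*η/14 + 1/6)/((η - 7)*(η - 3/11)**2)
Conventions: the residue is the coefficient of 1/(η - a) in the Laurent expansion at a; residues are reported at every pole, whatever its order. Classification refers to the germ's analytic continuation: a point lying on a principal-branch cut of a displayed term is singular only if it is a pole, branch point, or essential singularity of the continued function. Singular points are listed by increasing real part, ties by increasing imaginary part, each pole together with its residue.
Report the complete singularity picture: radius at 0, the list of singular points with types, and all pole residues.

Denominator factor (η - 7): pole of order 1 at 7, modulus 7.
Denominator factor (η - 3/11)^2: pole of order 2 at 3/11, modulus 3/11.
The radius of convergence is the smallest modulus among the singular points: 3/11.
At the order-2 pole 3/11 set g(η) = (η - (3/11))^2*f(η) = (5*η**2/12 - 31*η/14 + 1/6)/(η - 7).
Order-2 pole: residue = g'(a); g'(3/11) = 19999/65712, so the residue is 19999/65712.
At the order-1 pole 7 set g(η) = (η - (7))*f(η) = (5*η**2/12 - 31*η/14 + 1/6)/(η - 3/11)**2.
Simple pole: residue = g(a) at a = 7, which is 7381/65712.
List the singular points by increasing real part (a conjugate pair: the negative imaginary part first).

Radius of convergence at 0: 3/11.
At 3/11: a pole of order 2; residue 19999/65712.
At 7: a pole of order 1; residue 7381/65712.


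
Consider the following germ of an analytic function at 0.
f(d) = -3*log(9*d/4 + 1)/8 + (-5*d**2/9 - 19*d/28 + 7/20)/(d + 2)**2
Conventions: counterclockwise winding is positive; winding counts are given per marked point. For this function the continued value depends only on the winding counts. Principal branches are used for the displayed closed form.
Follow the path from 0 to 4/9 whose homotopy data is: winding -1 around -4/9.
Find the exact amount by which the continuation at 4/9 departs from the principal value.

The rational part is single-valued and drops out of the difference; each branch term changes only by its own monodromy.
(-3/8)*log(1 - d/(-4/9)): each positive loop around -4/9 adds 2*pi*i to the log, so winding -1 contributes (-3/8)*(-1)*2*pi*i = (3/4)*pi*i.
Summing the contributions at d = 4/9 gives (3/4)*pi*i.

Continued minus principal equals (3/4)*pi*i.


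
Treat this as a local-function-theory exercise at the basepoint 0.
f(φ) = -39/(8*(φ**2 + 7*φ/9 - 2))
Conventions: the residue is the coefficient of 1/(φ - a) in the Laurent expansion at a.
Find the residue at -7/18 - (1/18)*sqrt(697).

The residue is (351/5576)*sqrt(697).

The factor φ**2 + 7*φ/9 - 2 splits as (φ - a)(φ - a') with a = -7/18 - (1/18)*sqrt(697), a' = -7/18 + (1/18)*sqrt(697). At the order-1 pole a set g(φ) = (φ - a)*f(φ) = [-39/8] / (φ - a').
Simple pole: residue = g(a) at a = -7/18 - (1/18)*sqrt(697), which is (351/5576)*sqrt(697).


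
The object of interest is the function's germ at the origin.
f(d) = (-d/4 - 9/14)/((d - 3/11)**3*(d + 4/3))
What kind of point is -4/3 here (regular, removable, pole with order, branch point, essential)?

The point is a pole of order 1.

The denominator factor d + 4/3 vanishes at -4/3 and appears to the power 1; the numerator there equals -13/42, nonzero, and no other factor vanishes.
Hence a pole whose order is the multiplicity, 1.


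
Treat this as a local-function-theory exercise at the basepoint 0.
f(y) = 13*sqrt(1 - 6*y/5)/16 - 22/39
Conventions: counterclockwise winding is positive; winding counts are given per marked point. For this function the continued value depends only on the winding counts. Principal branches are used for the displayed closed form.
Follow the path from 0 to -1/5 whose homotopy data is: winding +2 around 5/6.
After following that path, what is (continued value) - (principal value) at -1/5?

Continued minus principal equals 0.

The rational part is single-valued and drops out of the difference; each branch term changes only by its own monodromy.
(13/16)*sqrt(1 - y/(5/6)): winding +2 is even, the square root returns to the same sheet, contribution 0.
Summing the contributions at y = -1/5 gives 0.


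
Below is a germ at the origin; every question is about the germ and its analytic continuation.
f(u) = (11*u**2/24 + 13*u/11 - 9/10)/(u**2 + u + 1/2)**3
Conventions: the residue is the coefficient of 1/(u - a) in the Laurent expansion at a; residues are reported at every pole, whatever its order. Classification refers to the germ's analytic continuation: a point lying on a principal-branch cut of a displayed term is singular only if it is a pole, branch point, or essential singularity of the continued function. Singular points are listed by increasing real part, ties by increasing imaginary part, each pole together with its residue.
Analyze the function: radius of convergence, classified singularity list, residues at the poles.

Denominator factor (u**2 + u + 1/2)^3: discriminant -1, complex-conjugate roots (-1/2) + (1/2)*i and (-1/2) - (1/2)*i; poles of order 3, moduli (1/2)*sqrt(2) and (1/2)*sqrt(2).
The radius of convergence is the smallest modulus among the singular points: (1/2)*sqrt(2).
The factor u**2 + u + 1/2 splits as (u - a)(u - a') with a = (-1/2) - (1/2)*i, a' = (-1/2) + (1/2)*i. At the order-3 pole a set g(u) = (u - a)^3*f(u) = [11*u**2/24 + 13*u/11 - 9/10] / (u - a')^3.
Order-3 pole: residue = g''(a)/2; g''((-1/2) - (1/2)*i) = -(5299/330)*i, so the residue is -(5299/660)*i.
The factor u**2 + u + 1/2 splits as (u - a)(u - a') with a = (-1/2) + (1/2)*i, a' = (-1/2) - (1/2)*i. At the order-3 pole a set g(u) = (u - a)^3*f(u) = [11*u**2/24 + 13*u/11 - 9/10] / (u - a')^3.
Order-3 pole: residue = g''(a)/2; g''((-1/2) + (1/2)*i) = (5299/330)*i, so the residue is (5299/660)*i.
List the singular points by increasing real part (a conjugate pair: the negative imaginary part first).

Radius of convergence at 0: (1/2)*sqrt(2).
At (-1/2) - (1/2)*i: a pole of order 3; residue -(5299/660)*i.
At (-1/2) + (1/2)*i: a pole of order 3; residue (5299/660)*i.


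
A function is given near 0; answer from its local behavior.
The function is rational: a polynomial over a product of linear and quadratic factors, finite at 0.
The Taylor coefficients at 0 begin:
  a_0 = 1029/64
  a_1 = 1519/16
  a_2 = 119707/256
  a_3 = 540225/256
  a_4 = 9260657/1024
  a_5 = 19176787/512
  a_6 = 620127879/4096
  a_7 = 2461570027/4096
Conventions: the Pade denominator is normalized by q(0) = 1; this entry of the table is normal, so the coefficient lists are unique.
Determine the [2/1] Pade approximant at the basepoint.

The Pade approximant has numerator coefficients [1029/64, 499849/22336, 3498943/89344]; denominator coefficients [1, -1575/349].

Taylor coefficients needed (read off): a_0 = 1029/64, a_1 = 1519/16, a_2 = 119707/256, a_3 = 540225/256.
Write the denominator as Q(λ) = 1 + q1*λ. Requiring Q*f - P = O(λ^4) with deg P <= 2 kills the coefficients of λ^3..λ^3 in Q*f:
  λ^3: a_3 + q1*a_2 = 0, i.e. 540225/256 + (119707/256)*q1 = 0.
Solving this linear system: q1 = -1575/349.
The numerator is Q*f truncated at degree 2: P0 = a_0 = 1029/64; P1 = a_1 + q1*a_0 = 499849/22336; P2 = a_2 + q1*a_1 = 3498943/89344.


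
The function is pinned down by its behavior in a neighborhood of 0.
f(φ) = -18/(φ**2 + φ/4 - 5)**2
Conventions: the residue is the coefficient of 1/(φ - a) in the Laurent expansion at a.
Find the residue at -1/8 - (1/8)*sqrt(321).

The residue is -(256/11449)*sqrt(321).

The factor φ**2 + φ/4 - 5 splits as (φ - a)(φ - a') with a = -1/8 - (1/8)*sqrt(321), a' = -1/8 + (1/8)*sqrt(321). At the order-2 pole a set g(φ) = (φ - a)^2*f(φ) = [-18] / (φ - a')^2.
Order-2 pole: residue = g'(a); g'(-1/8 - (1/8)*sqrt(321)) = -(256/11449)*sqrt(321), so the residue is -(256/11449)*sqrt(321).
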